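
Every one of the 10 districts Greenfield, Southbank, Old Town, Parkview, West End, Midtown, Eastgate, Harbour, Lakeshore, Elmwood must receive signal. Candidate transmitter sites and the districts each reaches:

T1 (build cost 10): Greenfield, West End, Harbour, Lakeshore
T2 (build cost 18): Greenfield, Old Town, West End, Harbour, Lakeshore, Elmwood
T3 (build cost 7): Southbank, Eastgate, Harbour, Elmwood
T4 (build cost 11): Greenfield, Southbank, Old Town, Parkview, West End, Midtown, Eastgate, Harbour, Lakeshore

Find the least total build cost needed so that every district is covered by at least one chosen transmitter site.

18

T3, T4 cover every district at build cost 7 + 11 = 18.
Any cover uses at least 2 transmitter sites; among all covering selections none totals below 18.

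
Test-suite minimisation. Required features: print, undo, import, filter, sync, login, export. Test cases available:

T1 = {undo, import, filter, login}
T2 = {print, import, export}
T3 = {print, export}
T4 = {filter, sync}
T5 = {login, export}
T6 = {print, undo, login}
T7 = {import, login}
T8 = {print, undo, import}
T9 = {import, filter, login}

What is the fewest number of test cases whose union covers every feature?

T1, T2, T4 together cover {print, undo, import, filter, sync, login, export} — every feature.
No 2 of the 9 test cases cover everything (all 36 pairs fall short), so 3 is minimum.

3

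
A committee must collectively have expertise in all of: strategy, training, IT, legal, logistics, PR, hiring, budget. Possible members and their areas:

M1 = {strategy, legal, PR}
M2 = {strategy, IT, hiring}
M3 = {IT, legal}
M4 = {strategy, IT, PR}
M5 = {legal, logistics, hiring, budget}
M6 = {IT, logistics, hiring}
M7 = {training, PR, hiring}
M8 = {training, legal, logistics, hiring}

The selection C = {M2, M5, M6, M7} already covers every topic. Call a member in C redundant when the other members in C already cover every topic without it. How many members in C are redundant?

1

Drop M2: strategy uncovered — not redundant.
Drop M5: legal, budget uncovered — not redundant.
Drop M6: the rest still cover every topic — redundant.
Drop M7: training, PR uncovered — not redundant.
1 redundant: M6.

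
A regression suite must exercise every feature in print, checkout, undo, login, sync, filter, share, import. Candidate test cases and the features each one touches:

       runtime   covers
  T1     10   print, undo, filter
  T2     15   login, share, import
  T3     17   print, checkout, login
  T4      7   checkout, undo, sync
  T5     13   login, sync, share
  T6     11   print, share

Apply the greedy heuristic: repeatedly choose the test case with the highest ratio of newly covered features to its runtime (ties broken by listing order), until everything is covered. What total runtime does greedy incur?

32

Pick 1: T4 adds 3 new (checkout, undo, sync) at runtime 7 (ratio 3/7).
Pick 2: T1 adds 2 new (print, filter) at runtime 10 (ratio 2/10).
Pick 3: T2 adds 3 new (login, share, import) at runtime 15 (ratio 3/15).
Greedy total runtime: 7 + 10 + 15 = 32.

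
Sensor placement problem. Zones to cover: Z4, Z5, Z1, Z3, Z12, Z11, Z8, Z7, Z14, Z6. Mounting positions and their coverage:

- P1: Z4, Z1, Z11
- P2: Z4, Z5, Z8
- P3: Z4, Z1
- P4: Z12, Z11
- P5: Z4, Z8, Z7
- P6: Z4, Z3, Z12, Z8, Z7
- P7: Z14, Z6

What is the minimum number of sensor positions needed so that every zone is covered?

4

P1, P2, P6, P7 together cover {Z4, Z5, Z1, Z3, Z12, Z11, Z8, Z7, Z14, Z6} — every zone.
No 3 of the 7 sensor positions cover everything (all 35 triples fall short), so 4 is minimum.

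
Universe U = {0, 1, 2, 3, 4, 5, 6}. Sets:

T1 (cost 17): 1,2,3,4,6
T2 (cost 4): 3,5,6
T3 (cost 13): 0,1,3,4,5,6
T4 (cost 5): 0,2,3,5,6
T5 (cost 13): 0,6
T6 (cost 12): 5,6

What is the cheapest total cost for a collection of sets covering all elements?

T3, T4 cover every element at cost 13 + 5 = 18.
Any cover uses at least 2 sets; among all covering selections none totals below 18.

18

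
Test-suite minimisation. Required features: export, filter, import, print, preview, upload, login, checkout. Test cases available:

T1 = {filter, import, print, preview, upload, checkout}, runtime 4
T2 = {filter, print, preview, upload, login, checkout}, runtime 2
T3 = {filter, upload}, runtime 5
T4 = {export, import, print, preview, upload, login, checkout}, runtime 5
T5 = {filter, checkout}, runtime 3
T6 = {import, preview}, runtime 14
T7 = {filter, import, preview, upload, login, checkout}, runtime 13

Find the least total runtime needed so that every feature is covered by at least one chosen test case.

T2, T4 cover every feature at runtime 2 + 5 = 7.
Any cover uses at least 2 test cases; among all covering selections none totals below 7.

7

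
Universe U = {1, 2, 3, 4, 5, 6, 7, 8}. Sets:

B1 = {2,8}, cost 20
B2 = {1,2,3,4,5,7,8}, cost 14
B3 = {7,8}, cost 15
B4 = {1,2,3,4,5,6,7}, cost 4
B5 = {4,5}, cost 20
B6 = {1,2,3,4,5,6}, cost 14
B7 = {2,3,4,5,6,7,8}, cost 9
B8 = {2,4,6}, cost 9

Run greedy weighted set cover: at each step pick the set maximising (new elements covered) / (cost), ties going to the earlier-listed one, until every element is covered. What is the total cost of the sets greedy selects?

Pick 1: B4 adds 7 new (1, 2, 3, 4, 5, 6, 7) at cost 4 (ratio 7/4).
Pick 2: B7 adds 1 new (8) at cost 9 (ratio 1/9).
Greedy total cost: 4 + 9 = 13.

13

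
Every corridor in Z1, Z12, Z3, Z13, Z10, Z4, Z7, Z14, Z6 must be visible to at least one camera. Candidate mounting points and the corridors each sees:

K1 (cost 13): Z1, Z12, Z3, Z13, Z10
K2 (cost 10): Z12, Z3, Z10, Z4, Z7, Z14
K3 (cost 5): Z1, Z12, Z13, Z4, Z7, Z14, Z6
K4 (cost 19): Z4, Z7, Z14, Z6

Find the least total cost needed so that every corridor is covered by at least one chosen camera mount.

K2, K3 cover every corridor at cost 10 + 5 = 15.
Any cover uses at least 2 camera mounts; among all covering selections none totals below 15.

15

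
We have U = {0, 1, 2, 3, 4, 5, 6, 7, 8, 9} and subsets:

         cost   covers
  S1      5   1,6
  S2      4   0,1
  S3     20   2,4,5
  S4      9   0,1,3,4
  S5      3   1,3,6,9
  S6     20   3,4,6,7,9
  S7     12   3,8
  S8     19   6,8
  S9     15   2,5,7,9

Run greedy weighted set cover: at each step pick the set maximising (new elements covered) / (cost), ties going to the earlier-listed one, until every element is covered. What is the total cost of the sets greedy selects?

43

Pick 1: S5 adds 4 new (1, 3, 6, 9) at cost 3 (ratio 4/3).
Pick 2: S2 adds 1 new (0) at cost 4 (ratio 1/4).
Pick 3: S9 adds 3 new (2, 5, 7) at cost 15 (ratio 3/15).
Pick 4: S4 adds 1 new (4) at cost 9 (ratio 1/9).
Pick 5: S7 adds 1 new (8) at cost 12 (ratio 1/12).
Greedy total cost: 3 + 4 + 15 + 9 + 12 = 43. (The true optimum is 39, so greedy overshoots here.)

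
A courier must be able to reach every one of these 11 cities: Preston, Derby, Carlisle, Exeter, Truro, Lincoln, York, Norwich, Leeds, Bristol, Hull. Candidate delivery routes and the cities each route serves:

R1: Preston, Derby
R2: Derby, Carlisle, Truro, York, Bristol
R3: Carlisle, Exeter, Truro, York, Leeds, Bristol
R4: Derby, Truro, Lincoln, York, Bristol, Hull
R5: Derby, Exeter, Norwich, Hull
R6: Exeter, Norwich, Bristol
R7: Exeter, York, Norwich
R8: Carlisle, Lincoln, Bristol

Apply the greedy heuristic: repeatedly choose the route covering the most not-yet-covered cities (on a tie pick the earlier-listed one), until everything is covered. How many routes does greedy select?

4

Pick 1: R3 covers 6 new cities (Carlisle, Exeter, Truro, York, Leeds, Bristol).
Pick 2: R4 covers 3 new cities (Derby, Lincoln, Hull).
Pick 3: R1 covers 1 new cities (Preston).
Pick 4: R5 covers 1 new cities (Norwich).
Greedy uses 4 routes.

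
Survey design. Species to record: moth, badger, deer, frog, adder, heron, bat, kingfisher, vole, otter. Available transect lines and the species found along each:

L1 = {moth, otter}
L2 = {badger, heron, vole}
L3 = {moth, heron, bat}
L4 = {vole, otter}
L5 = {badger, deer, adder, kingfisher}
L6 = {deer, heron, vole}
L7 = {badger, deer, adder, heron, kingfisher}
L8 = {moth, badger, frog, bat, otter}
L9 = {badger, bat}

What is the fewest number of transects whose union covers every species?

3

L2, L5, L8 together cover {moth, badger, deer, frog, adder, heron, bat, kingfisher, vole, otter} — every species.
No 2 of the 9 transects cover everything (all 36 pairs fall short), so 3 is minimum.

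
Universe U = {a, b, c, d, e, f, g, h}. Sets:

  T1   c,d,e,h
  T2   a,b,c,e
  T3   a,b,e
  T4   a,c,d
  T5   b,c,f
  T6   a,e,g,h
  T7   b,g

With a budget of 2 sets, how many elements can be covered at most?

Choosing T5, T6 covers {a, b, c, e, f, g, h} — 7 elements.
No choice of 2 sets does better; here d is left uncovered.

7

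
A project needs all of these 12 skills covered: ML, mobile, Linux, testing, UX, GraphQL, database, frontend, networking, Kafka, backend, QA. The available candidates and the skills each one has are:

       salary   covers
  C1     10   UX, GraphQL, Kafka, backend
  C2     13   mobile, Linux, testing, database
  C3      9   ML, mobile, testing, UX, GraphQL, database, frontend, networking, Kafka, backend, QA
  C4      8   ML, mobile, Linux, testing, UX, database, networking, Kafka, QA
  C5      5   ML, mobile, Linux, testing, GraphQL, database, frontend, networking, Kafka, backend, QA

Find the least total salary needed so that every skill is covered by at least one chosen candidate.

13

C4, C5 cover every skill at salary 8 + 5 = 13.
Any cover uses at least 2 candidates; among all covering selections none totals below 13.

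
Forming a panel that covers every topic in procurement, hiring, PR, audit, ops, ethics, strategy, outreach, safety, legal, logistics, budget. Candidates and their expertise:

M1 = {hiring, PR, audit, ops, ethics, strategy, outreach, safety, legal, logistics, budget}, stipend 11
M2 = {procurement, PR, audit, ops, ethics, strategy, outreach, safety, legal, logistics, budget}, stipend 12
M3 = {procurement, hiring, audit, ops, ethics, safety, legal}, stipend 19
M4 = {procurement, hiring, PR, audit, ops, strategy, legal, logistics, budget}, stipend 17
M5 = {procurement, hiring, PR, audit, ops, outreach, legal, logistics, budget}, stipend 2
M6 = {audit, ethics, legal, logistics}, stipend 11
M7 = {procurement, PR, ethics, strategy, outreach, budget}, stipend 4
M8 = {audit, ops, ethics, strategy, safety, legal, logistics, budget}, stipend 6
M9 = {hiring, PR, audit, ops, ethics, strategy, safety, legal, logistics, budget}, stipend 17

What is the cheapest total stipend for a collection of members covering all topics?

8

M5, M8 cover every topic at stipend 2 + 6 = 8.
Any cover uses at least 2 members; among all covering selections none totals below 8.
Greedy by coverage-per-stipend would pick M5, M7, M8 for 12 — worse than the optimum 8.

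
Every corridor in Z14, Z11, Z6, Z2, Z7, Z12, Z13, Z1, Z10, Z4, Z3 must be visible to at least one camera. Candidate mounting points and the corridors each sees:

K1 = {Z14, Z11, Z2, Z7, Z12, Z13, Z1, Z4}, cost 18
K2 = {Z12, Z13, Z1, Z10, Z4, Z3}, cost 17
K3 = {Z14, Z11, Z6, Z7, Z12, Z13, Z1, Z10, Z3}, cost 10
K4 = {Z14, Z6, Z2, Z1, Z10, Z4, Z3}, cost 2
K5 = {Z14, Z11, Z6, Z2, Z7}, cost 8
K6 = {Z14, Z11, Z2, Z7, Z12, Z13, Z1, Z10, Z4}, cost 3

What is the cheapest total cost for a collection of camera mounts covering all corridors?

K4, K6 cover every corridor at cost 2 + 3 = 5.
Any cover uses at least 2 camera mounts; among all covering selections none totals below 5.

5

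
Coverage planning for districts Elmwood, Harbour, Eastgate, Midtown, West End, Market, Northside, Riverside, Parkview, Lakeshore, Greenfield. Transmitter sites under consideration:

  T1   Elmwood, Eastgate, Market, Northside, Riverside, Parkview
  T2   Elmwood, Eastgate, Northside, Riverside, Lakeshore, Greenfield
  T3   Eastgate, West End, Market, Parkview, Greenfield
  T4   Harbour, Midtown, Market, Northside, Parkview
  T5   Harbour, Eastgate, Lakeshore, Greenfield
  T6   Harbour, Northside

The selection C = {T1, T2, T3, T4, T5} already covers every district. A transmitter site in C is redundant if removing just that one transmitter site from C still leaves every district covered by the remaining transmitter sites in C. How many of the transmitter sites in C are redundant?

3

Drop T1: the rest still cover every district — redundant.
Drop T2: the rest still cover every district — redundant.
Drop T3: West End uncovered — not redundant.
Drop T4: Midtown uncovered — not redundant.
Drop T5: the rest still cover every district — redundant.
3 redundant: T1, T2, T5.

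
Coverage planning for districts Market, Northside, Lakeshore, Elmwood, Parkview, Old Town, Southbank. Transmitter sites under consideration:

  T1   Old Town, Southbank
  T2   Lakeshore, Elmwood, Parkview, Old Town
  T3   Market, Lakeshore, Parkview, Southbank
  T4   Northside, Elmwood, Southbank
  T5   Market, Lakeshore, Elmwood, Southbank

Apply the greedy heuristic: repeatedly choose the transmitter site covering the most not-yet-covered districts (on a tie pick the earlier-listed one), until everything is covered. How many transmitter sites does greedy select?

Pick 1: T2 covers 4 new districts (Lakeshore, Elmwood, Parkview, Old Town).
Pick 2: T3 covers 2 new districts (Market, Southbank).
Pick 3: T4 covers 1 new districts (Northside).
Greedy uses 3 transmitter sites.

3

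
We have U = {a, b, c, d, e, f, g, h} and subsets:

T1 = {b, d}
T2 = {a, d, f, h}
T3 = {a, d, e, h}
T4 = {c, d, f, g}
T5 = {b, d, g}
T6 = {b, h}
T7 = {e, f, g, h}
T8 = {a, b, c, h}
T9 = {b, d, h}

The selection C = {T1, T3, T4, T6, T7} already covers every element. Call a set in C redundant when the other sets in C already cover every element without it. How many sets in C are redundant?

3

Drop T1: the rest still cover every element — redundant.
Drop T3: a uncovered — not redundant.
Drop T4: c uncovered — not redundant.
Drop T6: the rest still cover every element — redundant.
Drop T7: the rest still cover every element — redundant.
3 redundant: T1, T6, T7.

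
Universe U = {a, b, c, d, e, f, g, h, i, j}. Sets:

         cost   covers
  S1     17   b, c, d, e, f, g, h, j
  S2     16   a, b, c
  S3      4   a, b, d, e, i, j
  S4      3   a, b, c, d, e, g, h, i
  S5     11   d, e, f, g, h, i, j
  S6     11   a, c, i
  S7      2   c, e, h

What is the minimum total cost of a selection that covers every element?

14

S4, S5 cover every element at cost 3 + 11 = 14.
Any cover uses at least 2 sets; among all covering selections none totals below 14.
Greedy by coverage-per-cost would pick S4, S3, S5 for 18 — worse than the optimum 14.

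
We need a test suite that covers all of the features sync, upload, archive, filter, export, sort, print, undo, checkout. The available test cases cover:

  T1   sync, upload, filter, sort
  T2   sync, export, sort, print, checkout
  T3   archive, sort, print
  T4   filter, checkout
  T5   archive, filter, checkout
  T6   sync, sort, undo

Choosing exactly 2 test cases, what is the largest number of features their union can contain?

7

Choosing T1, T2 covers {sync, upload, filter, export, sort, print, checkout} — 7 features.
No choice of 2 test cases does better; here archive, undo are left uncovered.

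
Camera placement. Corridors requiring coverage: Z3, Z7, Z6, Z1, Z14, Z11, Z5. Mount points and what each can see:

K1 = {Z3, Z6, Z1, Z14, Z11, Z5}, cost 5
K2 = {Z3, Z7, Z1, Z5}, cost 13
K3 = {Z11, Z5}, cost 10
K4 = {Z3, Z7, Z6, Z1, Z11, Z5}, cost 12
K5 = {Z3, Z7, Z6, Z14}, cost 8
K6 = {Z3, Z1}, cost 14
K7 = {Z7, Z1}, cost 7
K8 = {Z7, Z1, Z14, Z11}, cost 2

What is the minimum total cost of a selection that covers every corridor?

K1, K8 cover every corridor at cost 5 + 2 = 7.
Any cover uses at least 2 camera mounts; among all covering selections none totals below 7.

7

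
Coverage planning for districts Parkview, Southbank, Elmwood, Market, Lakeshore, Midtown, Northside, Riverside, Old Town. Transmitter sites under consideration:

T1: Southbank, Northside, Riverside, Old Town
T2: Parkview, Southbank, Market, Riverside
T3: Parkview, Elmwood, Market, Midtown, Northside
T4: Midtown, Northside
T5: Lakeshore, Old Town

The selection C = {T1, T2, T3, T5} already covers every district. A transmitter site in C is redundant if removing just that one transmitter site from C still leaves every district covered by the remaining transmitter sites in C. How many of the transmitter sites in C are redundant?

Drop T1: the rest still cover every district — redundant.
Drop T2: the rest still cover every district — redundant.
Drop T3: Elmwood, Midtown uncovered — not redundant.
Drop T5: Lakeshore uncovered — not redundant.
2 redundant: T1, T2.

2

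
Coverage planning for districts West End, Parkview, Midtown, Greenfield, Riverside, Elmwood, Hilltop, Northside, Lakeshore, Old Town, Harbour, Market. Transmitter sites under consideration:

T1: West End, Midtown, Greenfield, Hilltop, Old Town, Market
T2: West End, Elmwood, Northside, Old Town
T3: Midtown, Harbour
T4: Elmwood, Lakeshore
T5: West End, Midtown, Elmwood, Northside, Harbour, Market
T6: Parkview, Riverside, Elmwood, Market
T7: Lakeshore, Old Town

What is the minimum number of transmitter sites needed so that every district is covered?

T1, T4, T5, T6 together cover {West End, Parkview, Midtown, Greenfield, Riverside, Elmwood, Hilltop, Northside, Lakeshore, Old Town, Harbour, Market} — every district.
No 3 of the 7 transmitter sites cover everything (all 35 triples fall short), so 4 is minimum.

4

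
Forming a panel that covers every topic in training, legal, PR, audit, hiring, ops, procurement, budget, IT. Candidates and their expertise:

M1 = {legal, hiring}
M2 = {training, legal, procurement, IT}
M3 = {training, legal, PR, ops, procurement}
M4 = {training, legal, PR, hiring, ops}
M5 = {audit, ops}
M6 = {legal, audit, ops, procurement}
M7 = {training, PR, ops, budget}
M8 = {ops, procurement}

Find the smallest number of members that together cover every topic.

4

M1, M2, M5, M7 together cover {training, legal, PR, audit, hiring, ops, procurement, budget, IT} — every topic.
No 3 of the 8 members cover everything (all 56 triples fall short), so 4 is minimum.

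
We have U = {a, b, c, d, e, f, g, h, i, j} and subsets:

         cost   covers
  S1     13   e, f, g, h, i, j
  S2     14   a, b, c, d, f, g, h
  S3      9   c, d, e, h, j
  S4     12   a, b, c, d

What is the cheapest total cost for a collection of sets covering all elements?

25

S1, S4 cover every element at cost 13 + 12 = 25.
Any cover uses at least 2 sets; among all covering selections none totals below 25.
Greedy by coverage-per-cost would pick S3, S2, S1 for 36 — worse than the optimum 25.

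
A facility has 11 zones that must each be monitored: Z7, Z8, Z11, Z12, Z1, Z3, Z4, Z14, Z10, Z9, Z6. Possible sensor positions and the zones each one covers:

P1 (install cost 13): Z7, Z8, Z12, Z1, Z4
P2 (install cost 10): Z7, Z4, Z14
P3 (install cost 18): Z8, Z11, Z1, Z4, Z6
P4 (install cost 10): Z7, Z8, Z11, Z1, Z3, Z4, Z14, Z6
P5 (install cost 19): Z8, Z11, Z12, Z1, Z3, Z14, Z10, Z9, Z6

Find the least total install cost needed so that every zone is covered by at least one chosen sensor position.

P2, P5 cover every zone at install cost 10 + 19 = 29.
Any cover uses at least 2 sensor positions; among all covering selections none totals below 29.

29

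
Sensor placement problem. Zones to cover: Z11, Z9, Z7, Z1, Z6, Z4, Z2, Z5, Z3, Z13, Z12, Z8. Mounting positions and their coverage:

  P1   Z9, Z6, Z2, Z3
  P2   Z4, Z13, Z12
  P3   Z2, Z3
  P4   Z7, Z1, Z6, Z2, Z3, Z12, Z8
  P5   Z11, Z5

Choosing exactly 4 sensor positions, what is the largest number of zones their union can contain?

12

Choosing P1, P2, P4, P5 covers {Z11, Z9, Z7, Z1, Z6, Z4, Z2, Z5, Z3, Z13, Z12, Z8} — 12 zones.
That is all 12 zones.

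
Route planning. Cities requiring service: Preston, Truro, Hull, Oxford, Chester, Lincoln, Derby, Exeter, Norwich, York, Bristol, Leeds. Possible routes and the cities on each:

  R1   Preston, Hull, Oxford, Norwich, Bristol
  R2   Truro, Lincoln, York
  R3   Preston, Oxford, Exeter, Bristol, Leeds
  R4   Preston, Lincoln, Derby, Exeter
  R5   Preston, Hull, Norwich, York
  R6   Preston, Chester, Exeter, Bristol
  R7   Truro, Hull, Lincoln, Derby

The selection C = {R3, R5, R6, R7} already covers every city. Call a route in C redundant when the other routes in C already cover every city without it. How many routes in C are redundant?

Drop R3: Oxford, Leeds uncovered — not redundant.
Drop R5: Norwich, York uncovered — not redundant.
Drop R6: Chester uncovered — not redundant.
Drop R7: Truro, Lincoln, Derby uncovered — not redundant.
None of the routes in C is redundant.

0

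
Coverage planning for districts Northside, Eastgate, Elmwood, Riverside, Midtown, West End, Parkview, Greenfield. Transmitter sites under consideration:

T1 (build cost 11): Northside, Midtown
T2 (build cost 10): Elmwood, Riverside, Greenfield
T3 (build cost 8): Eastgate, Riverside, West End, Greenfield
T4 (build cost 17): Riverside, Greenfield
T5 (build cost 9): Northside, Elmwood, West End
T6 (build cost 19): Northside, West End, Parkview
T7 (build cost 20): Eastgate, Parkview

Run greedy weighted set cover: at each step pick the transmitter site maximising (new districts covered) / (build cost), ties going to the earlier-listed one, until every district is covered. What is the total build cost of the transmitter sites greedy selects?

47

Pick 1: T3 adds 4 new (Eastgate, Riverside, West End, Greenfield) at build cost 8 (ratio 4/8).
Pick 2: T5 adds 2 new (Northside, Elmwood) at build cost 9 (ratio 2/9).
Pick 3: T1 adds 1 new (Midtown) at build cost 11 (ratio 1/11).
Pick 4: T6 adds 1 new (Parkview) at build cost 19 (ratio 1/19).
Greedy total build cost: 8 + 9 + 11 + 19 = 47.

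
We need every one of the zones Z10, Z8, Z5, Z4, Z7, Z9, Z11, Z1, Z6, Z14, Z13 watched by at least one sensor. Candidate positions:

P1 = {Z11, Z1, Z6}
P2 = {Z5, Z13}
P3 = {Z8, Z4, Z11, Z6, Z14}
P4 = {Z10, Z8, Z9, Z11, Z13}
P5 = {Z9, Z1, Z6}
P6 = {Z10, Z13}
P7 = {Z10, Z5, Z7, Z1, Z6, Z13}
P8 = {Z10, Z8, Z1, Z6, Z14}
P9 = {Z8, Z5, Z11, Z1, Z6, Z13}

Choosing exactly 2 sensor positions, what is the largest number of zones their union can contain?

Choosing P3, P7 covers {Z10, Z8, Z5, Z4, Z7, Z11, Z1, Z6, Z14, Z13} — 10 zones.
No choice of 2 sensor positions does better; here Z9 is left uncovered.

10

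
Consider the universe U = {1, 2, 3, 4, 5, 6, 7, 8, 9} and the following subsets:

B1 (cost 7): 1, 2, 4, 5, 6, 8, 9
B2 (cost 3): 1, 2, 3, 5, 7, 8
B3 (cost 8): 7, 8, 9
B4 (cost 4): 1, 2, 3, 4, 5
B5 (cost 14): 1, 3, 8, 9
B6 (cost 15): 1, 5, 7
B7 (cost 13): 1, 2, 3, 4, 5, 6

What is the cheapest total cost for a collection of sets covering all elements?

B1, B2 cover every element at cost 7 + 3 = 10.
Any cover uses at least 2 sets; among all covering selections none totals below 10.

10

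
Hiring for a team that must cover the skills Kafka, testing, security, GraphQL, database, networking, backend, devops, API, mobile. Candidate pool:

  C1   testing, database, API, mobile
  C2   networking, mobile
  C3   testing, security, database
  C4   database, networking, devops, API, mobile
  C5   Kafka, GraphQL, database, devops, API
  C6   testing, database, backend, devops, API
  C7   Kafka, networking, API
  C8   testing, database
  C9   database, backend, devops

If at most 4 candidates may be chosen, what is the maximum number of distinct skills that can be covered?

10

Choosing C2, C3, C5, C6 covers {Kafka, testing, security, GraphQL, database, networking, backend, devops, API, mobile} — 10 skills.
That is all 10 skills.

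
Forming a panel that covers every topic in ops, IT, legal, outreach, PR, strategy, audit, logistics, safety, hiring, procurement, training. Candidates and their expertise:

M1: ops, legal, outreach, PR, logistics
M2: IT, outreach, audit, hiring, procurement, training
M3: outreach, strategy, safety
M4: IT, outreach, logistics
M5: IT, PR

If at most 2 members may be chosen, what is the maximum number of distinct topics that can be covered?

Choosing M1, M2 covers {ops, IT, legal, outreach, PR, audit, logistics, hiring, procurement, training} — 10 topics.
No choice of 2 members does better; here strategy, safety are left uncovered.

10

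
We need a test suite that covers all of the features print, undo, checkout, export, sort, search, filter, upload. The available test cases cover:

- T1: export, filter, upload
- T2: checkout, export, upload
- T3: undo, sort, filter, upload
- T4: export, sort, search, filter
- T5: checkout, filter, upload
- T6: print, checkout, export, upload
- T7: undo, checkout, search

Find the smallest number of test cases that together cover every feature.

T3, T4, T6 together cover {print, undo, checkout, export, sort, search, filter, upload} — every feature.
No 2 of the 7 test cases cover everything (all 21 pairs fall short), so 3 is minimum.

3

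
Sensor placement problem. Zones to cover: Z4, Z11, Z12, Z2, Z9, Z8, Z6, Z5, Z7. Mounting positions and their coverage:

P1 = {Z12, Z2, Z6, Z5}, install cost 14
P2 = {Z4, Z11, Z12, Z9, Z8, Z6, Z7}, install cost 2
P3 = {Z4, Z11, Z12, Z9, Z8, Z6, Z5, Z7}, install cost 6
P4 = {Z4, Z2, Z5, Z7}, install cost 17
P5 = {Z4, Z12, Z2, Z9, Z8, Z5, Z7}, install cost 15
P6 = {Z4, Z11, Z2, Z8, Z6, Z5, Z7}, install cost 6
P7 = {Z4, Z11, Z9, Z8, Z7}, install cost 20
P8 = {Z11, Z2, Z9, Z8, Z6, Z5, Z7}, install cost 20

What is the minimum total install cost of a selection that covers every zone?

P2, P6 cover every zone at install cost 2 + 6 = 8.
Any cover uses at least 2 sensor positions; among all covering selections none totals below 8.

8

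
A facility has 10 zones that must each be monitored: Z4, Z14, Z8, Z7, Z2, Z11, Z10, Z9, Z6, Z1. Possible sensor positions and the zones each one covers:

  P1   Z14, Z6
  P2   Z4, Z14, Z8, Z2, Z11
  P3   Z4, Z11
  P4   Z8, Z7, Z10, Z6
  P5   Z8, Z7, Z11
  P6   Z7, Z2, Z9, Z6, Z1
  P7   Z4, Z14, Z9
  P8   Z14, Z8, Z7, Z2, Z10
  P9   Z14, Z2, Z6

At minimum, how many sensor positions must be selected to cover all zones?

P2, P4, P6 together cover {Z4, Z14, Z8, Z7, Z2, Z11, Z10, Z9, Z6, Z1} — every zone.
No 2 of the 9 sensor positions cover everything (all 36 pairs fall short), so 3 is minimum.

3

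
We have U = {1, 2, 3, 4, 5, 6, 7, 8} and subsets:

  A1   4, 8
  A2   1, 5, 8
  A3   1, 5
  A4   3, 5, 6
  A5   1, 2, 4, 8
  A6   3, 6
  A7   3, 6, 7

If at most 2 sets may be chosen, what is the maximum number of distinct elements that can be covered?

7

Choosing A4, A5 covers {1, 2, 3, 4, 5, 6, 8} — 7 elements.
No choice of 2 sets does better; here 7 is left uncovered.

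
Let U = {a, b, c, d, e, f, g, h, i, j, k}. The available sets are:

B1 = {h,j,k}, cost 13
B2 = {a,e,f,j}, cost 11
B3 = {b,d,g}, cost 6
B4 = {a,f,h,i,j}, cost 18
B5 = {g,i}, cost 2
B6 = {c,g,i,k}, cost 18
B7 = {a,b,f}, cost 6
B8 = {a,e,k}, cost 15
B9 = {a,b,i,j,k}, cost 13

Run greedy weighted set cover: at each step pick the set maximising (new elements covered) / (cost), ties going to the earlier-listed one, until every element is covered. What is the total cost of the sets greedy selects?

56

Pick 1: B5 adds 2 new (g, i) at cost 2 (ratio 2/2).
Pick 2: B7 adds 3 new (a, b, f) at cost 6 (ratio 3/6).
Pick 3: B1 adds 3 new (h, j, k) at cost 13 (ratio 3/13).
Pick 4: B3 adds 1 new (d) at cost 6 (ratio 1/6).
Pick 5: B2 adds 1 new (e) at cost 11 (ratio 1/11).
Pick 6: B6 adds 1 new (c) at cost 18 (ratio 1/18).
Greedy total cost: 2 + 6 + 13 + 6 + 11 + 18 = 56. (The true optimum is 48, so greedy overshoots here.)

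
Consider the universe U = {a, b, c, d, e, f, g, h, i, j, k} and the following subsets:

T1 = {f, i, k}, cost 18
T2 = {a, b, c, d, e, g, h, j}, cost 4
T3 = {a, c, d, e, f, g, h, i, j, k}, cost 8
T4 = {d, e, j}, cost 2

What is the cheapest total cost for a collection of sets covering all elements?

T2, T3 cover every element at cost 4 + 8 = 12.
Any cover uses at least 2 sets; among all covering selections none totals below 12.

12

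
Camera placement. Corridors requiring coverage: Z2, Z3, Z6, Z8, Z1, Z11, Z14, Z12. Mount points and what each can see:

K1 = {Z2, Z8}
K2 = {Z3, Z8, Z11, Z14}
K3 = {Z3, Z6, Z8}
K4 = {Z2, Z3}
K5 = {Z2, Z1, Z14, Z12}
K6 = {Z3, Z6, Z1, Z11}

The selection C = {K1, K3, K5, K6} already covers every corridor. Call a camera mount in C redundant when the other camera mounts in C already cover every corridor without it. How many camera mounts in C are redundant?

Drop K1: the rest still cover every corridor — redundant.
Drop K3: the rest still cover every corridor — redundant.
Drop K5: Z14, Z12 uncovered — not redundant.
Drop K6: Z11 uncovered — not redundant.
2 redundant: K1, K3.

2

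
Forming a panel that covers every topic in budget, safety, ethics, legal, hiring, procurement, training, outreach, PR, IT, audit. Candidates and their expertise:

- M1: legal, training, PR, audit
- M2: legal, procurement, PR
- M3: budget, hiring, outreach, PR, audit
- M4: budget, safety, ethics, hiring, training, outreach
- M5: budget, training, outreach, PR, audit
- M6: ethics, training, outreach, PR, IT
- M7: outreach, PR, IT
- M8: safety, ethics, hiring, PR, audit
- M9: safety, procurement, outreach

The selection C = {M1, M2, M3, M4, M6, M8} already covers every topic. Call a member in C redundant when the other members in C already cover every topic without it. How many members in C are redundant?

Drop M1: the rest still cover every topic — redundant.
Drop M2: procurement uncovered — not redundant.
Drop M3: the rest still cover every topic — redundant.
Drop M4: the rest still cover every topic — redundant.
Drop M6: IT uncovered — not redundant.
Drop M8: the rest still cover every topic — redundant.
4 redundant: M1, M3, M4, M8.

4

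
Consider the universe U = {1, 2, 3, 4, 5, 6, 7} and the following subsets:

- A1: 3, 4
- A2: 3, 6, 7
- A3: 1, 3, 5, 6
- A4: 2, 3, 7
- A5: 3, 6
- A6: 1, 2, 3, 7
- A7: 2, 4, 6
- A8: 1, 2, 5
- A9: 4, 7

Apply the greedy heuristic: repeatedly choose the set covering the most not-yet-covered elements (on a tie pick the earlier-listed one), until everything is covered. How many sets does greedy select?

Pick 1: A3 covers 4 new elements (1, 3, 5, 6).
Pick 2: A4 covers 2 new elements (2, 7).
Pick 3: A1 covers 1 new elements (4).
Greedy uses 3 sets.

3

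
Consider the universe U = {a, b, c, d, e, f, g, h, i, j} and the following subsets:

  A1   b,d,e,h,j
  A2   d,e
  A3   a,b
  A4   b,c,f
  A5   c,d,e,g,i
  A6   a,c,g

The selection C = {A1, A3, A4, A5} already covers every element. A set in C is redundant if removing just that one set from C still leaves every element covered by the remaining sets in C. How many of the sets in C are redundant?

Drop A1: h, j uncovered — not redundant.
Drop A3: a uncovered — not redundant.
Drop A4: f uncovered — not redundant.
Drop A5: g, i uncovered — not redundant.
None of the sets in C is redundant.

0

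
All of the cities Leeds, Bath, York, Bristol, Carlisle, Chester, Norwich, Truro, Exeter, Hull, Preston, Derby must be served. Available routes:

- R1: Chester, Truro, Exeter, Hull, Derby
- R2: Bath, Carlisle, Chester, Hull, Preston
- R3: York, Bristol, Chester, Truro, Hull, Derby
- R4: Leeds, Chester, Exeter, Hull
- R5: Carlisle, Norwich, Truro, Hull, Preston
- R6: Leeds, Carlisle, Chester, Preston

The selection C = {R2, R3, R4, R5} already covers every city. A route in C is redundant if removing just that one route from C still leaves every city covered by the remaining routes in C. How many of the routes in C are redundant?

Drop R2: Bath uncovered — not redundant.
Drop R3: York, Bristol, Derby uncovered — not redundant.
Drop R4: Leeds, Exeter uncovered — not redundant.
Drop R5: Norwich uncovered — not redundant.
None of the routes in C is redundant.

0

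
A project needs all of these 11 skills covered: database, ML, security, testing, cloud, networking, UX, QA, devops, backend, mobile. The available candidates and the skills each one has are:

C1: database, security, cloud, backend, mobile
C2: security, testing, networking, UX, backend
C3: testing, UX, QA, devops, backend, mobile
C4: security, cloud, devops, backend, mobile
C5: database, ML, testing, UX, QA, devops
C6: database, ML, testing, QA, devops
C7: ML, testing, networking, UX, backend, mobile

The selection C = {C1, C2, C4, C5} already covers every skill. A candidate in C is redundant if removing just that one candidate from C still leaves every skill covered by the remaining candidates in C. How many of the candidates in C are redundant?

2

Drop C1: the rest still cover every skill — redundant.
Drop C2: networking uncovered — not redundant.
Drop C4: the rest still cover every skill — redundant.
Drop C5: ML, QA uncovered — not redundant.
2 redundant: C1, C4.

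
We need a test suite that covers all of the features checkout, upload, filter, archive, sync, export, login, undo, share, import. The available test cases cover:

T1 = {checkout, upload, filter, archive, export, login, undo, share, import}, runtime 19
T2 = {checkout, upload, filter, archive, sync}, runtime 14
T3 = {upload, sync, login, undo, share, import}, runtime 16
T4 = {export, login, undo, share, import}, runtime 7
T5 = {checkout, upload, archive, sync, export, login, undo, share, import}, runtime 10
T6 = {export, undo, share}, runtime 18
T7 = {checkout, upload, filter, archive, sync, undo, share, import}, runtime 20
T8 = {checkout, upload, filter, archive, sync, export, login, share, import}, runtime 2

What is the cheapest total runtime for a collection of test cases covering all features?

9

T4, T8 cover every feature at runtime 7 + 2 = 9.
Any cover uses at least 2 test cases; among all covering selections none totals below 9.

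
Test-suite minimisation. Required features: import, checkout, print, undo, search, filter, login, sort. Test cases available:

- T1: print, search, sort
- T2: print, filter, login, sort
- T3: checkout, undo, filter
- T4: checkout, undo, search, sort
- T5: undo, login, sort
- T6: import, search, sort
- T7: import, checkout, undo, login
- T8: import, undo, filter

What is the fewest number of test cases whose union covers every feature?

T1, T2, T7 together cover {import, checkout, print, undo, search, filter, login, sort} — every feature.
No 2 of the 8 test cases cover everything (all 28 pairs fall short), so 3 is minimum.

3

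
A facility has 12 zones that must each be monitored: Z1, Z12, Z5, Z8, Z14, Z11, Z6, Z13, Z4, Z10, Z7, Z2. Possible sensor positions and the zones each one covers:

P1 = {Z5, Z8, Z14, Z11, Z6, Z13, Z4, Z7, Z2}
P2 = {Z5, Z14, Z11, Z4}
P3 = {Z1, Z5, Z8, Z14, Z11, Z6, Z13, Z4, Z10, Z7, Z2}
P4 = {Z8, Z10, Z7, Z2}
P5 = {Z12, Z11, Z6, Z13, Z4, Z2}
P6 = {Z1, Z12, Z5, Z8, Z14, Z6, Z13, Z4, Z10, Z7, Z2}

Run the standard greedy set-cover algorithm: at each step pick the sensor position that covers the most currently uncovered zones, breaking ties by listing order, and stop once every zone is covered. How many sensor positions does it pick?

Pick 1: P3 covers 11 new zones (Z1, Z5, Z8, Z14, Z11, Z6, Z13, Z4, Z10, Z7, Z2).
Pick 2: P5 covers 1 new zones (Z12).
Greedy uses 2 sensor positions.

2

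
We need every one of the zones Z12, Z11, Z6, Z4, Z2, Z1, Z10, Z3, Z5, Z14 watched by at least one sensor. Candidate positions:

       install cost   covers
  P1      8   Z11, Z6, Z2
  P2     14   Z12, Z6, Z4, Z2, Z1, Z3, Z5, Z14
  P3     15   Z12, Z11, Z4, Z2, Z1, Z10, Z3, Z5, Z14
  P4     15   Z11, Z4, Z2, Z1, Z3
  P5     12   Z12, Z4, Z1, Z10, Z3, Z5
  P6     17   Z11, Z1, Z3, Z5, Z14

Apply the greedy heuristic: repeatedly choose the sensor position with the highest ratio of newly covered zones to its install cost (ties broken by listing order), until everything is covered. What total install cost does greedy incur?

23

Pick 1: P3 adds 9 new (Z12, Z11, Z4, Z2, Z1, Z10, Z3, Z5, Z14) at install cost 15 (ratio 9/15).
Pick 2: P1 adds 1 new (Z6) at install cost 8 (ratio 1/8).
Greedy total install cost: 15 + 8 = 23.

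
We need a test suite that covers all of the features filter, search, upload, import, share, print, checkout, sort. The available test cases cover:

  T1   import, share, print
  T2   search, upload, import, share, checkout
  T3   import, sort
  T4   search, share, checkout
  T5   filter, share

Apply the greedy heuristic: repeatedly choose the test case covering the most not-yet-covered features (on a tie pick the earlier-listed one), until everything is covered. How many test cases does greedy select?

Pick 1: T2 covers 5 new features (search, upload, import, share, checkout).
Pick 2: T1 covers 1 new features (print).
Pick 3: T3 covers 1 new features (sort).
Pick 4: T5 covers 1 new features (filter).
Greedy uses 4 test cases.

4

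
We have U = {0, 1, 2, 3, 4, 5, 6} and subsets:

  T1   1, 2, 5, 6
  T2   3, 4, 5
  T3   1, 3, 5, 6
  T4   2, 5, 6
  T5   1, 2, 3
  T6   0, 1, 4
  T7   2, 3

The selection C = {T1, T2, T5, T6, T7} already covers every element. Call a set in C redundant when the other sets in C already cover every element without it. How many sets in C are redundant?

Drop T1: 6 uncovered — not redundant.
Drop T2: the rest still cover every element — redundant.
Drop T5: the rest still cover every element — redundant.
Drop T6: 0 uncovered — not redundant.
Drop T7: the rest still cover every element — redundant.
3 redundant: T2, T5, T7.

3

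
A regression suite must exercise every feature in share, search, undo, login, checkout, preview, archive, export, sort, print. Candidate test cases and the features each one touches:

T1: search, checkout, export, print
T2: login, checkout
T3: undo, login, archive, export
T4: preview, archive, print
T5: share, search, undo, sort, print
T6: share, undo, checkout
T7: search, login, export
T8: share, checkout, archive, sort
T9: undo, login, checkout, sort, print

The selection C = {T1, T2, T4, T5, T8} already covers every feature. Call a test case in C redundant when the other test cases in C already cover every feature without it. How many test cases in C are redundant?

Drop T1: export uncovered — not redundant.
Drop T2: login uncovered — not redundant.
Drop T4: preview uncovered — not redundant.
Drop T5: undo uncovered — not redundant.
Drop T8: the rest still cover every feature — redundant.
1 redundant: T8.

1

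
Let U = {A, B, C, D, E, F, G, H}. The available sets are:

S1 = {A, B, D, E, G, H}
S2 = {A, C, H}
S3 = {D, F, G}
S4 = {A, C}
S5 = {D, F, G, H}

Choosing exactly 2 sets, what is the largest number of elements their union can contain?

Choosing S1, S2 covers {A, B, C, D, E, G, H} — 7 elements.
No choice of 2 sets does better; here F is left uncovered.

7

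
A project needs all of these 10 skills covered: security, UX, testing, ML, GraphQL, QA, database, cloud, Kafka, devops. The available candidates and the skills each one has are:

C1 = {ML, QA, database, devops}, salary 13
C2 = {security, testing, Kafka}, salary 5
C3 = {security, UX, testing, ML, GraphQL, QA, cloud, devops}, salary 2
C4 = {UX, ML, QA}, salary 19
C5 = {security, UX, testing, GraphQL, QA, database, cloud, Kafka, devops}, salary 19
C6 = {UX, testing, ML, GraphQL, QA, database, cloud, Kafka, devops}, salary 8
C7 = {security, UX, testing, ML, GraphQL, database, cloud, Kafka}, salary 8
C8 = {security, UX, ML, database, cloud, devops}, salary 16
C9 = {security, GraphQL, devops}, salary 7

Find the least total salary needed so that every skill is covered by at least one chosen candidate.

C3, C6 cover every skill at salary 2 + 8 = 10.
Any cover uses at least 2 candidates; among all covering selections none totals below 10.

10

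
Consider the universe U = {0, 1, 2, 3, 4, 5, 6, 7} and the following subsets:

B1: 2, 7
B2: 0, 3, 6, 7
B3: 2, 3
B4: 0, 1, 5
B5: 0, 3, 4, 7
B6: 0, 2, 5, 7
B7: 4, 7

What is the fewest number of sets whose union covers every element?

4

B1, B2, B4, B5 together cover {0, 1, 2, 3, 4, 5, 6, 7} — every element.
No 3 of the 7 sets cover everything (all 35 triples fall short), so 4 is minimum.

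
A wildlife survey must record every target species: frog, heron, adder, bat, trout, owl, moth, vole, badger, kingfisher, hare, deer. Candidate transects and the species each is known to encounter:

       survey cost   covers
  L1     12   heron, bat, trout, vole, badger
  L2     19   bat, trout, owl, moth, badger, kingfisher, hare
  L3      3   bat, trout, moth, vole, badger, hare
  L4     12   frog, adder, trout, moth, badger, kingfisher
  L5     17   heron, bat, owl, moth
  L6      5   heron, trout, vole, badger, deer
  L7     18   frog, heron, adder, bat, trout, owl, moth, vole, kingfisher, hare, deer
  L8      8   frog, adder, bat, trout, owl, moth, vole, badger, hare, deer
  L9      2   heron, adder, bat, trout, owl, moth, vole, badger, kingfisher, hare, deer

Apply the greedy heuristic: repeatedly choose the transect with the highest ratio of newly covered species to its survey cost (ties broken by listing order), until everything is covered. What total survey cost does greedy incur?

Pick 1: L9 adds 11 new (heron, adder, bat, trout, owl, moth, vole, badger, kingfisher, hare, deer) at survey cost 2 (ratio 11/2).
Pick 2: L8 adds 1 new (frog) at survey cost 8 (ratio 1/8).
Greedy total survey cost: 2 + 8 = 10.

10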